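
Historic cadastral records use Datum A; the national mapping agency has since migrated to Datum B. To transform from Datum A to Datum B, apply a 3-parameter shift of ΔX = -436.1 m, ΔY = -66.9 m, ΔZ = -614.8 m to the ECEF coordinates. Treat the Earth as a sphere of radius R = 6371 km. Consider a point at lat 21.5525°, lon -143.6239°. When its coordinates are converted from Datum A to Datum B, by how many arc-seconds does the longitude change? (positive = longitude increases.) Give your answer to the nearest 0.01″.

Δλ = -7.13″

sin φ = 0.367354, cos φ = 0.930081, sin λ = -0.593083, cos λ = -0.805141.
East component: ΔE = −sin λ·ΔX + cos λ·ΔY = −(-0.593083)(-436.1) + (-0.805141)(-66.9) = -204.78 m.
1° of latitude spans πR/180 = 111195 m; at latitude φ, 1° of longitude spans that × cos φ = 103420.3 m, so Δλ = -204.78 / 103420.3 × 3600 = -7.128″.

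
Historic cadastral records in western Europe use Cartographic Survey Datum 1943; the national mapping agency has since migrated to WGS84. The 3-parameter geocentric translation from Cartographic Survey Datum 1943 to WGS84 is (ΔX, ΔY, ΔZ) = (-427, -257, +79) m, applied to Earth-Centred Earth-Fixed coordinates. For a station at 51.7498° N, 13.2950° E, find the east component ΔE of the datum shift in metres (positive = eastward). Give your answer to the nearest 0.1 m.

ΔE = -151.9 m

The local east axis at (φ, λ) is (−sin λ, cos λ, 0), so ΔE = −sin(13.2950°)·(-427) + cos(13.2950°)·(-257) = -151.92 m.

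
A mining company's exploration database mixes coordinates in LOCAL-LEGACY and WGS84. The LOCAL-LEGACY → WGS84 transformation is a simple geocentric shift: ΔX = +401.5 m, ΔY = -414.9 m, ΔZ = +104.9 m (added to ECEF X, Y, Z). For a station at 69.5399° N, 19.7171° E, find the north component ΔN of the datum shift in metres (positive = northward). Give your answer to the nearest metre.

At φ = 69.5399°, λ = 19.7171°: sin φ = 0.936916, cos φ = 0.349555, sin λ = 0.337376, cos λ = 0.941370.
ΔN = −sin φ cos λ·ΔX − sin φ sin λ·ΔY + cos φ·ΔZ = −(0.936916)(0.941370)(401.5) − (0.936916)(0.337376)(-414.9) + (0.349555)(104.9) = -186.30 m.

ΔN = -186 m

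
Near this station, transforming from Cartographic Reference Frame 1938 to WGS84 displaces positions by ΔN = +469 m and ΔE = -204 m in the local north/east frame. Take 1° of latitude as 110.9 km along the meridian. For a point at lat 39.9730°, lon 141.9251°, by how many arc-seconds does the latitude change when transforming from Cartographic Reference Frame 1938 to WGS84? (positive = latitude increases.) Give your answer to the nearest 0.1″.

Δφ = 15.2″

1° of latitude = 110.9 km, so Δφ = 469.0 / 110900 = 0.0042290° = 15.225″.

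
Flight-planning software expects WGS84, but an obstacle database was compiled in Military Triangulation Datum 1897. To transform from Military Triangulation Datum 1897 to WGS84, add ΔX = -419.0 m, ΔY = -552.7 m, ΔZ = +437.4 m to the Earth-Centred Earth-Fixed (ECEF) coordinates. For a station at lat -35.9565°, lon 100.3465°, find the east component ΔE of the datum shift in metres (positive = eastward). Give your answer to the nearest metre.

The local east axis at (φ, λ) is (−sin λ, cos λ, 0), so ΔE = −sin(100.3465°)·(-419.0) + cos(100.3465°)·(-552.7) = 511.45 m.

ΔE = 511 m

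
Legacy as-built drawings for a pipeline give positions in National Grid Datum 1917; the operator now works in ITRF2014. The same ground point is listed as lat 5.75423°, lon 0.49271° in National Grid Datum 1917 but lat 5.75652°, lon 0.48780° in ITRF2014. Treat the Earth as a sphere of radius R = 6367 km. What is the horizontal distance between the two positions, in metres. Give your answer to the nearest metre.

600 m

Δφ = 5.75652° − 5.75423° = +0.00229°; Δλ = 0.48780° − 0.49271° = -0.00491°.
1° along a meridian = πR/180 = 111125 m.
ΔN = Δφ × 111125 = 254.5 m; ΔE = Δλ × 111125 × cos(5.75423°) = -0.00491 × 111125 × 0.994961 = -542.9 m.
Distance = √(ΔE² + ΔN²) = √((-542.9)² + 254.5²) = 599.6 m.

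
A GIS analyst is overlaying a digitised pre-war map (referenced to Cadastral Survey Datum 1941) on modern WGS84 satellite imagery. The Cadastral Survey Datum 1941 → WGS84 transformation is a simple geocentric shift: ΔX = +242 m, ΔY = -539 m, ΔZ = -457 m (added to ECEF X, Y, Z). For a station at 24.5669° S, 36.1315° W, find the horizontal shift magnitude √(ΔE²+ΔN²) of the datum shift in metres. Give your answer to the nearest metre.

The local east axis at (φ, λ) is (−sin λ, cos λ, 0), so ΔE = −sin(-36.1315°)·242 + cos(-36.1315°)·(-539) = -292.64 m.
The local north axis is (−sin φ cos λ, −sin φ sin λ, cos φ), giving ΔN = 81.262 + 132.134 − 415.631 = -202.24 m.
Horizontal magnitude = √(ΔE² + ΔN²) = √((-292.64)² + (-202.24)²) = 355.72 m.

356 m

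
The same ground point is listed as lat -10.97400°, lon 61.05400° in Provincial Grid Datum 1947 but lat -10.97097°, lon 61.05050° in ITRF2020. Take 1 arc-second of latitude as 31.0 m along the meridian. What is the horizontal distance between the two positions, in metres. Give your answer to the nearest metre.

511 m

Δφ = -10.97097° − -10.97400° = +0.00303°; Δλ = 61.05050° − 61.05400° = -0.00350°.
1° of latitude = 3600 × 31.00 = 111600 m.
ΔN = Δφ × 111600 = 338.1 m; ΔE = Δλ × 111600 × cos(-10.97400°) = -0.00350 × 111600 × 0.981714 = -383.5 m.
Distance = √(ΔE² + ΔN²) = √((-383.5)² + 338.1²) = 511.3 m.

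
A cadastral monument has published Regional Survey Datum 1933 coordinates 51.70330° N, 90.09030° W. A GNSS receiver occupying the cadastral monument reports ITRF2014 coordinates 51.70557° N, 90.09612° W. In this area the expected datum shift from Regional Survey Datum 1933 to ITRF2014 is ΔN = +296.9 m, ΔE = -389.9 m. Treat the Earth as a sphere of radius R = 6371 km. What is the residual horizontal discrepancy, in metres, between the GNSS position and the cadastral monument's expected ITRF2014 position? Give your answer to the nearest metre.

46 m

Observed coordinate differences: Δφ = +0.00227°, Δλ = -0.00582°.
Converting to metres (1° lat = 111195 m, cos φ = 0.619734): observed ΔN = 252.4 m, observed ΔE = -401.1 m.
Subtracting the expected shift leaves a residual of 252.4 − (296.9) = -44.5 m north and -401.1 − (-389.9) = -11.2 m east.
Residual distance = √((-44.5)² + (-11.2)²) = 45.9 m.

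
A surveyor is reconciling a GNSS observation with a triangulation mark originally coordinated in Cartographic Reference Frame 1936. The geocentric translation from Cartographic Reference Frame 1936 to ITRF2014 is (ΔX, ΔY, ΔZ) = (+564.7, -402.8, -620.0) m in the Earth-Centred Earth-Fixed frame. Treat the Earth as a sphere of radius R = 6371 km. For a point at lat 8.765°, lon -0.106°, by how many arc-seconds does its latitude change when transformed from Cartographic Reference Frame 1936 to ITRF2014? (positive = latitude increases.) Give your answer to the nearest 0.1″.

sin φ = 0.152382, cos φ = 0.988322, sin λ = -0.001850, cos λ = 0.999998.
North component: ΔN = −sin φ cos λ·ΔX − sin φ sin λ·ΔY + cos φ·ΔZ = −(0.152382)(0.999998)(564.7) − (0.152382)(-0.001850)(-402.8) + (0.988322)(-620.0) = -698.92 m.
1° of latitude spans πR/180 = 111195 m, so Δφ = -698.92 / 111195 × 3600 = -22.628″.

Δφ = -22.6″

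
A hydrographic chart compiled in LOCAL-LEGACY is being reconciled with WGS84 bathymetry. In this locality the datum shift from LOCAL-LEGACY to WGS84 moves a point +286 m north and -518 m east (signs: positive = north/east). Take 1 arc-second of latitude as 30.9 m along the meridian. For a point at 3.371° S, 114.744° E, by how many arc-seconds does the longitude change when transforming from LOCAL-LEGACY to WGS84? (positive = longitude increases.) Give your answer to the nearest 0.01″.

Δλ = -16.79″

At latitude -3.371°, cos φ = 0.998270.
1″ of longitude at this latitude = 30.90 × cos φ = 30.8465 m, so Δλ = -518.0 / 30.8465 = -16.793″.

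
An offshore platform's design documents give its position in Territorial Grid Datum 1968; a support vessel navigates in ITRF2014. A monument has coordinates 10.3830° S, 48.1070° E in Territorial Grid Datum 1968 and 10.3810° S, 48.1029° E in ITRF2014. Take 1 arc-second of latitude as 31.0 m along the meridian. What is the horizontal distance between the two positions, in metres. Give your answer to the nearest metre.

502 m

Δφ = -10.3810° − -10.3830° = +0.0020°; Δλ = 48.1029° − 48.1070° = -0.0041°.
1° of latitude = 3600 × 31.00 = 111600 m.
ΔN = Δφ × 111600 = 223.2 m; ΔE = Δλ × 111600 × cos(-10.3830°) = -0.0041 × 111600 × 0.983625 = -450.1 m.
Distance = √(ΔE² + ΔN²) = √((-450.1)² + 223.2²) = 502.4 m.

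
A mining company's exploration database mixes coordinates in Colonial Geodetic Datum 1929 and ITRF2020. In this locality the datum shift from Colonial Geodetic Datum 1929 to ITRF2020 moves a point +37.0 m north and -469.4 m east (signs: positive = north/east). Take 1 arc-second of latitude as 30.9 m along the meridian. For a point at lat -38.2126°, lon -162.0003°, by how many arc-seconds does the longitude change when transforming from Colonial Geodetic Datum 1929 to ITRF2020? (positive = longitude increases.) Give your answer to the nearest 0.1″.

Δλ = -19.3″

At latitude -38.2126°, cos φ = 0.785721.
1″ of longitude at this latitude = 30.90 × cos φ = 24.2788 m, so Δλ = -469.4 / 24.2788 = -19.334″.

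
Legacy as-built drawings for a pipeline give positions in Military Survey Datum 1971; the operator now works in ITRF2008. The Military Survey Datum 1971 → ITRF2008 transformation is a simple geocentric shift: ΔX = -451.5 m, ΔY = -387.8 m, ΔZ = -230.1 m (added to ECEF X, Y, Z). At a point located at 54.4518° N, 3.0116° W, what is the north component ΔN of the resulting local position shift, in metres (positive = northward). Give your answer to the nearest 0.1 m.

ΔN = 216.5 m

The local north axis is (−sin φ cos λ, −sin φ sin λ, cos φ), giving ΔN = 366.845 − 16.577 − 133.777 = 216.49 m.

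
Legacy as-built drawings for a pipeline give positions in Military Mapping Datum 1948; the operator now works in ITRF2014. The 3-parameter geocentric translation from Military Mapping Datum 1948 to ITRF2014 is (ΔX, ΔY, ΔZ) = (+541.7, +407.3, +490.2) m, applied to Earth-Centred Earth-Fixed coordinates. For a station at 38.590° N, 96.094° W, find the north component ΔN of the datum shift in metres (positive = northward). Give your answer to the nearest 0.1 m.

The local north axis is (−sin φ cos λ, −sin φ sin λ, cos φ), giving ΔN = 35.870 + 252.615 + 383.155 = 671.64 m.

ΔN = 671.6 m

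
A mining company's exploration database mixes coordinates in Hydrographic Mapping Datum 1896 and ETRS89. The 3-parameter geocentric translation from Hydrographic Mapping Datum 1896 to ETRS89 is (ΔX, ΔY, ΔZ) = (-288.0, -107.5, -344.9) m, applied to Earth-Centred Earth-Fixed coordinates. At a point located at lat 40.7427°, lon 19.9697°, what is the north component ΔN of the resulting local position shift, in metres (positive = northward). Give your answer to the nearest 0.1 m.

ΔN = -60.7 m

The local north axis is (−sin φ cos λ, −sin φ sin λ, cos φ), giving ΔN = 176.665 + 23.962 − 261.313 = -60.69 m.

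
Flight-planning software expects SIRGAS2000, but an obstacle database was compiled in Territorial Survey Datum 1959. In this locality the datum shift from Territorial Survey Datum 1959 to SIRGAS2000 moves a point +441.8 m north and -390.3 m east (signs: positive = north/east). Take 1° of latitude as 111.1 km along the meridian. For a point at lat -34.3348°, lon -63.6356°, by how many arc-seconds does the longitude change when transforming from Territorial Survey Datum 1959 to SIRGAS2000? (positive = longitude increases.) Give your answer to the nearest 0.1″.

At latitude -34.3348°, cos φ = 0.825756.
1° of longitude at this latitude = 111.1 × cos φ = 91.74 km, so Δλ = -390.3 / 91741.5 = -0.0042543° = -15.316″.

Δλ = -15.3″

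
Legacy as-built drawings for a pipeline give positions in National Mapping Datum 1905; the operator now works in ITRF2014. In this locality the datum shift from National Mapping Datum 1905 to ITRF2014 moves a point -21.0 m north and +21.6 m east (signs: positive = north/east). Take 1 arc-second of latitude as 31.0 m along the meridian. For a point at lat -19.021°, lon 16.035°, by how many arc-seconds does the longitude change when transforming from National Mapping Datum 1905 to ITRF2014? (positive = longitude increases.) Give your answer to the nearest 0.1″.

At latitude -19.021°, cos φ = 0.945399.
1″ of longitude at this latitude = 31.00 × cos φ = 29.3074 m, so Δλ = 21.6 / 29.3074 = 0.737″.

Δλ = 0.7″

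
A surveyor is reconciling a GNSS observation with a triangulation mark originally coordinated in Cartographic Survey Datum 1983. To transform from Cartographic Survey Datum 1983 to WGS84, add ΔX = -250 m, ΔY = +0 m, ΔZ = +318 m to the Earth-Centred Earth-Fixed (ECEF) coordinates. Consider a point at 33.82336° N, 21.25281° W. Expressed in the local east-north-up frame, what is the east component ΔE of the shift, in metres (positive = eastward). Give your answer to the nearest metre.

ΔE = -91 m

The local east axis at (φ, λ) is (−sin λ, cos λ, 0), so ΔE = −sin(-21.25281°)·(-250) + cos(-21.25281°)·0 = -90.62 m.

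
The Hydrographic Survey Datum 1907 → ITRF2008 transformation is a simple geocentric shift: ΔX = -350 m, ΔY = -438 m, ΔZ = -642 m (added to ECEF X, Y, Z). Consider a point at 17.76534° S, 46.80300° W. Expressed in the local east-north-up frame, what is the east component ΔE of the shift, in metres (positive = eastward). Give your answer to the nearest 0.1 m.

The local east axis at (φ, λ) is (−sin λ, cos λ, 0), so ΔE = −sin(-46.80300°)·(-350) + cos(-46.80300°)·(-438) = -554.97 m.

ΔE = -555.0 m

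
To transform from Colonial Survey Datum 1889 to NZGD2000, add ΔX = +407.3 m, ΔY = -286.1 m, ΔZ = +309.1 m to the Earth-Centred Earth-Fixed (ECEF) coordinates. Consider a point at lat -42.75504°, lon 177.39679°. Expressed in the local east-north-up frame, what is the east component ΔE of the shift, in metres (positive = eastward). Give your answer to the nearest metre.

ΔE = 267 m

The local east axis at (φ, λ) is (−sin λ, cos λ, 0), so ΔE = −sin(177.39679°)·407.3 + cos(177.39679°)·(-286.1) = 267.31 m.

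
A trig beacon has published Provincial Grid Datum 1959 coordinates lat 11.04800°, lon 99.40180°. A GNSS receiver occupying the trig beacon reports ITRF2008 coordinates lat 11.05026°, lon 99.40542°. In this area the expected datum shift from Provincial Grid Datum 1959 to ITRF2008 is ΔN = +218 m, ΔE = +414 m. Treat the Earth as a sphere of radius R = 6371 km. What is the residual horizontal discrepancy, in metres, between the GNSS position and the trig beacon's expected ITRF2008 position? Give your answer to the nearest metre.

38 m

Observed coordinate differences: Δφ = +0.00226°, Δλ = +0.00362°.
Converting to metres (1° lat = 111195 m, cos φ = 0.981467): observed ΔN = 251.3 m, observed ΔE = 395.1 m.
Subtracting the expected shift leaves a residual of 251.3 − (218) = 33.3 m north and 395.1 − (414) = -18.9 m east.
Residual distance = √(33.3² + (-18.9)²) = 38.3 m.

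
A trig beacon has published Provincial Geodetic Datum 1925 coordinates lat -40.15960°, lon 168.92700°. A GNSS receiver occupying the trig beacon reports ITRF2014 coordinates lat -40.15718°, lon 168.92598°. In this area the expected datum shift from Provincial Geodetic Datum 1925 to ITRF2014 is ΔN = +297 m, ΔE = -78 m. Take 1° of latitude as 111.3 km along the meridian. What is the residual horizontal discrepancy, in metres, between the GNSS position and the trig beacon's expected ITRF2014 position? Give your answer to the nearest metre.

29 m

Observed coordinate differences: Δφ = +0.00242°, Δλ = -0.00102°.
Converting to metres (1° lat = 111300 m, cos φ = 0.764251): observed ΔN = 269.3 m, observed ΔE = -86.8 m.
Subtracting the expected shift leaves a residual of 269.3 − (297) = -27.7 m north and -86.8 − (-78) = -8.8 m east.
Residual distance = √((-27.7)² + (-8.8)²) = 29.0 m.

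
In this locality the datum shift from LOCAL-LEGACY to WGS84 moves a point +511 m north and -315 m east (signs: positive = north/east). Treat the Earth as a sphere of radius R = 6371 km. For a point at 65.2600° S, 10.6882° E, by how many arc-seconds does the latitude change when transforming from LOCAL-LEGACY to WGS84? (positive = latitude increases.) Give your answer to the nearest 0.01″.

On a sphere of radius R, 1 rad of latitude = R, so Δφ = ΔN / R = 511.0 / 6371000 = 8.0207e-05 rad = 16.544″.

Δφ = 16.54″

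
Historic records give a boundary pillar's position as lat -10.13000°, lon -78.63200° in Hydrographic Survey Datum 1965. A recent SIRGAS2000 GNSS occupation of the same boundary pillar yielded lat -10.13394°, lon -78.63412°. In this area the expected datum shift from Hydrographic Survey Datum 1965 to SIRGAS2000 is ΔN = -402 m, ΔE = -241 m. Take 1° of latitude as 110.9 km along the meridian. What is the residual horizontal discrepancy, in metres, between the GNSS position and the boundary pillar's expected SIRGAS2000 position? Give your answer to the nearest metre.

36 m

Observed coordinate differences: Δφ = -0.00394°, Δλ = -0.00212°.
Converting to metres (1° lat = 110900 m, cos φ = 0.984411): observed ΔN = -436.9 m, observed ΔE = -231.4 m.
Subtracting the expected shift leaves a residual of -436.9 − (-402) = -34.9 m north and -231.4 − (-241) = 9.6 m east.
Residual distance = √((-34.9)² + 9.6²) = 36.2 m.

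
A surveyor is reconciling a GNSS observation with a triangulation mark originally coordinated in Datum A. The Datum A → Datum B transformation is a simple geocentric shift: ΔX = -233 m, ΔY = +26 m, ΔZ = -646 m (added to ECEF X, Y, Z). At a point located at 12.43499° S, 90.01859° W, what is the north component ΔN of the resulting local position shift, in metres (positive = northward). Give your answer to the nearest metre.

At φ = -12.43499°, λ = -90.01859°: sin φ = -0.215332, cos φ = 0.976541, sin λ = -1.000000, cos λ = -0.000324.
ΔN = −sin φ cos λ·ΔX − sin φ sin λ·ΔY + cos φ·ΔZ = −(-0.215332)(-0.000324)(-233) − (-0.215332)(-1.000000)(26) + (0.976541)(-646) = -636.43 m.

ΔN = -636 m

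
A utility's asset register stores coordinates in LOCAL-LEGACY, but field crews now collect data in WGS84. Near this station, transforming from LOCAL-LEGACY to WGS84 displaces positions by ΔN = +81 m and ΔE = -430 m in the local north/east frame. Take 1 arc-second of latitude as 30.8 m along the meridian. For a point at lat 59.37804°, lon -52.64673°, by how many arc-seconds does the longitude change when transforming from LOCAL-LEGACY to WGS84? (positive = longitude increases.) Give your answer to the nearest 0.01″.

Δλ = -27.41″

At latitude 59.37804°, cos φ = 0.509371.
1″ of longitude at this latitude = 30.80 × cos φ = 15.6886 m, so Δλ = -430.0 / 15.6886 = -27.408″.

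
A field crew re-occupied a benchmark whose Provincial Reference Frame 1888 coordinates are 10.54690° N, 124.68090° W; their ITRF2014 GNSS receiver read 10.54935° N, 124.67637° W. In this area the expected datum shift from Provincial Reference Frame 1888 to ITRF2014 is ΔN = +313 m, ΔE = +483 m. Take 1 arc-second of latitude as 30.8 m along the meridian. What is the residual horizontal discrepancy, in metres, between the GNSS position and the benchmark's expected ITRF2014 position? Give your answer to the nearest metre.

Observed coordinate differences: Δφ = +0.00245°, Δλ = +0.00453°.
Converting to metres (1° lat = 110880 m, cos φ = 0.983105): observed ΔN = 271.7 m, observed ΔE = 493.8 m.
Subtracting the expected shift leaves a residual of 271.7 − (313) = -41.3 m north and 493.8 − (483) = 10.8 m east.
Residual distance = √((-41.3)² + 10.8²) = 42.7 m.

43 m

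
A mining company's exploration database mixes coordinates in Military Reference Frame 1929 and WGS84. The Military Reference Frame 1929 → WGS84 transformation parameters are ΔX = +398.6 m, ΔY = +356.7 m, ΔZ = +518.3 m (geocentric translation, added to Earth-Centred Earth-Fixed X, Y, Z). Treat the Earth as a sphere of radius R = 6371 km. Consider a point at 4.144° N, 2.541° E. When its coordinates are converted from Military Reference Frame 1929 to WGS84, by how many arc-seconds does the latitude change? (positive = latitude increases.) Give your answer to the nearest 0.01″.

sin φ = 0.072263, cos φ = 0.997386, sin λ = 0.044334, cos λ = 0.999017.
North component: ΔN = −sin φ cos λ·ΔX − sin φ sin λ·ΔY + cos φ·ΔZ = −(0.072263)(0.999017)(398.6) − (0.072263)(0.044334)(356.7) + (0.997386)(518.3) = 487.03 m.
1° of latitude spans πR/180 = 111195 m, so Δφ = 487.03 / 111195 × 3600 = 15.768″.

Δφ = 15.77″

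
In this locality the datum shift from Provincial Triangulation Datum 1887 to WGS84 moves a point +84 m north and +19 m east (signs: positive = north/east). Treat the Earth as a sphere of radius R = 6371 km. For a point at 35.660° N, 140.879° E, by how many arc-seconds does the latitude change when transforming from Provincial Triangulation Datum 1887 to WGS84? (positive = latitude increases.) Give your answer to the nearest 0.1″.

Δφ = 2.7″

On a sphere of radius R, 1 rad of latitude = R, so Δφ = ΔN / R = 84.0 / 6371000 = 1.3185e-05 rad = 2.720″.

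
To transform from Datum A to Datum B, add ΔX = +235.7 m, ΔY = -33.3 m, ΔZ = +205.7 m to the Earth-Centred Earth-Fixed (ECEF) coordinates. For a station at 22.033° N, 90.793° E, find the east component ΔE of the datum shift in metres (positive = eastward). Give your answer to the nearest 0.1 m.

At φ = 22.033°, λ = 90.793°: sin φ = 0.375141, cos φ = 0.926968, sin λ = 0.999904, cos λ = -0.013840.
ΔE = −sin λ·ΔX + cos λ·ΔY = −(0.999904)·(235.7) + (-0.013840)·(-33.3) = -235.22 m.

ΔE = -235.2 m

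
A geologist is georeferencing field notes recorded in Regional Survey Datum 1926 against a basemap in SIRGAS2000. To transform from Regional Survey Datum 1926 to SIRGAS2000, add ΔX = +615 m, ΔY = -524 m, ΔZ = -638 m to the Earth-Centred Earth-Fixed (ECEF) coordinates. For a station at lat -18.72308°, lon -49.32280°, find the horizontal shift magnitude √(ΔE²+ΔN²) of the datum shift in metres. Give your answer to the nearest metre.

At φ = -18.72308°, λ = -49.32280°: sin φ = -0.320995, cos φ = 0.947081, sin λ = -0.758394, cos λ = 0.651797.
ΔE = −sin λ·ΔX + cos λ·ΔY = −(-0.758394)·(615) + (0.651797)·(-524) = 124.87 m.
ΔN = −sin φ cos λ·ΔX − sin φ sin λ·ΔY + cos φ·ΔZ = −(-0.320995)(0.651797)(615) − (-0.320995)(-0.758394)(-524) + (0.947081)(-638) = -348.00 m.
Horizontal magnitude = √(ΔE² + ΔN²) = √(124.87² + (-348.00)²) = 369.73 m.

370 m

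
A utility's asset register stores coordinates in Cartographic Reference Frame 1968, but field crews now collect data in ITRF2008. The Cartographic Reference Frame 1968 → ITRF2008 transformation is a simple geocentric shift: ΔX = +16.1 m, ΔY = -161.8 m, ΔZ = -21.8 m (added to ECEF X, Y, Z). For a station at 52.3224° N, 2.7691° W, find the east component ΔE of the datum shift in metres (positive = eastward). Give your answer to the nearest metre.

At φ = 52.3224°, λ = -2.7691°: sin φ = 0.791463, cos φ = 0.611218, sin λ = -0.048311, cos λ = 0.998832.
ΔE = −sin λ·ΔX + cos λ·ΔY = −(-0.048311)·(16.1) + (0.998832)·(-161.8) = -160.83 m.

ΔE = -161 m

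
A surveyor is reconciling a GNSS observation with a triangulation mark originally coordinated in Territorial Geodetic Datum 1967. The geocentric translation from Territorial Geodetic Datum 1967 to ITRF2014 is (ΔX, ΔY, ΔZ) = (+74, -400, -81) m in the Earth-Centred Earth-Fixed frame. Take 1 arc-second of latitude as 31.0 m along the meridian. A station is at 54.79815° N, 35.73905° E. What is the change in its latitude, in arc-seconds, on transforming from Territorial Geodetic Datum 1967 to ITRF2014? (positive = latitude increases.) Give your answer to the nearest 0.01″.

Δφ = 3.07″

sin φ = 0.817126, cos φ = 0.576459, sin λ = 0.584095, cos λ = 0.811686.
North component: ΔN = −sin φ cos λ·ΔX − sin φ sin λ·ΔY + cos φ·ΔZ = −(0.817126)(0.811686)(74) − (0.817126)(0.584095)(-400) + (0.576459)(-81) = 95.14 m.
1° of latitude spans 3600 × 31.00 = 111600 m, so Δφ = 95.14 / 111600 × 3600 = 3.069″.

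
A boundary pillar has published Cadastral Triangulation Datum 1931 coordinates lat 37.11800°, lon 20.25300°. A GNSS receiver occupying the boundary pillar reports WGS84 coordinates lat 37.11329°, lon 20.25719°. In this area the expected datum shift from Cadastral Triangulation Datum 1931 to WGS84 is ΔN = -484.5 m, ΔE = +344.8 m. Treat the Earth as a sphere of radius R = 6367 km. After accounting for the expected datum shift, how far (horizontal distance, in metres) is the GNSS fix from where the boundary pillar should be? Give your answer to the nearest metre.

Observed coordinate differences: Δφ = -0.00471°, Δλ = +0.00419°.
Converting to metres (1° lat = 111125 m, cos φ = 0.797394): observed ΔN = -523.4 m, observed ΔE = 371.3 m.
Subtracting the expected shift leaves a residual of -523.4 − (-484.5) = -38.9 m north and 371.3 − (344.8) = 26.5 m east.
Residual distance = √((-38.9)² + 26.5²) = 47.1 m.

47 m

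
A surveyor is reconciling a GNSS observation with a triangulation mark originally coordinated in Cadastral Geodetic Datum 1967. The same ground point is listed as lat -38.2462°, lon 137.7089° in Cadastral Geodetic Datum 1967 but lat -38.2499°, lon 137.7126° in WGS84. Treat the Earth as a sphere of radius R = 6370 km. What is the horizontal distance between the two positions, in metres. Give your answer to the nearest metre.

Δφ = -38.2499° − -38.2462° = -0.0037°; Δλ = 137.7126° − 137.7089° = +0.0037°.
1° along a meridian = πR/180 = 111177 m.
ΔN = Δφ × 111177 = -411.4 m; ΔE = Δλ × 111177 × cos(-38.2462°) = +0.0037 × 111177 × 0.785358 = 323.1 m.
Distance = √(ΔE² + ΔN²) = √(323.1² + (-411.4)²) = 523.1 m.

523 m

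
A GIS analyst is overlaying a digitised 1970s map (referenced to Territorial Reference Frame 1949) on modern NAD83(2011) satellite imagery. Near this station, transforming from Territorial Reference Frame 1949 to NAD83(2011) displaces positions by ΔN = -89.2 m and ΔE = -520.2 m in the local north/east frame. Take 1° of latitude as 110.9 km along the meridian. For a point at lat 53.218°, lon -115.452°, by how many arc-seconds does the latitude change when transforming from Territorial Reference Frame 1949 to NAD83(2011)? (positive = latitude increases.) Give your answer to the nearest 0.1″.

1° of latitude = 110.9 km, so Δφ = -89.2 / 110900 = -0.0008043° = -2.896″.

Δφ = -2.9″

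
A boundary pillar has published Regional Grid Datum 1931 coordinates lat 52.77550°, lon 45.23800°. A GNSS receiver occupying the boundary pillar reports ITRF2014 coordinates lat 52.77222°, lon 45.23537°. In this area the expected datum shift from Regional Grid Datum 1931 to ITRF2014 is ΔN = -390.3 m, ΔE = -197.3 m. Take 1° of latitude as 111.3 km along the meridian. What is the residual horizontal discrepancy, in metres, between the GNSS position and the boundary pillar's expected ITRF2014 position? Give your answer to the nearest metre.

Observed coordinate differences: Δφ = -0.00328°, Δλ = -0.00263°.
Converting to metres (1° lat = 111300 m, cos φ = 0.604940): observed ΔN = -365.1 m, observed ΔE = -177.1 m.
Subtracting the expected shift leaves a residual of -365.1 − (-390.3) = 25.2 m north and -177.1 − (-197.3) = 20.2 m east.
Residual distance = √(25.2² + 20.2²) = 32.3 m.

32 m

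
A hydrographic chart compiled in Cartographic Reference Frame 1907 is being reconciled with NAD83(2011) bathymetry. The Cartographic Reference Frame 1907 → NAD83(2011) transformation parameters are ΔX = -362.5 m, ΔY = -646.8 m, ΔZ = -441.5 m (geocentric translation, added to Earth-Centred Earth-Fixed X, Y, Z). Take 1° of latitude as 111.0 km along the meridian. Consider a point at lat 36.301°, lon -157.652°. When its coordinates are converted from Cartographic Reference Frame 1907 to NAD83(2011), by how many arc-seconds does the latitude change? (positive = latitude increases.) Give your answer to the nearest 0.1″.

Δφ = -22.7″

sin φ = 0.592027, cos φ = 0.805918, sin λ = -0.380231, cos λ = -0.924892.
North component: ΔN = −sin φ cos λ·ΔX − sin φ sin λ·ΔY + cos φ·ΔZ = −(0.592027)(-0.924892)(-362.5) − (0.592027)(-0.380231)(-646.8) + (0.805918)(-441.5) = -699.90 m.
1° of latitude spans 111000 m, so Δφ = -699.90 / 111000 × 3600 = -22.700″.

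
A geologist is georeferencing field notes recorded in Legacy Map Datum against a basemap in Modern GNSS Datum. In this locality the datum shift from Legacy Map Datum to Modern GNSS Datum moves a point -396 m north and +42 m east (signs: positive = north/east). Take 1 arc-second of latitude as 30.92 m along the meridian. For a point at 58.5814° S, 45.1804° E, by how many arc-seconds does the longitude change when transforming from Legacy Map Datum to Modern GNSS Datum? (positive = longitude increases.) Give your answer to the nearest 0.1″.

At latitude -58.5814°, cos φ = 0.521287.
1″ of longitude at this latitude = 30.92 × cos φ = 16.1182 m, so Δλ = 42.0 / 16.1182 = 2.606″.

Δλ = 2.6″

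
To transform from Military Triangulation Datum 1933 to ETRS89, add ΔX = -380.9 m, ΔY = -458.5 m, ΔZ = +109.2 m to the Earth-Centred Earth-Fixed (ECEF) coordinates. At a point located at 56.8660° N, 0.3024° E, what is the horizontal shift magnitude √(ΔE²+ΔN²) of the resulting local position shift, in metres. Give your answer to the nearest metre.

594 m

At φ = 56.8660°, λ = 0.3024°: sin φ = 0.837395, cos φ = 0.546599, sin λ = 0.005278, cos λ = 0.999986.
ΔE = −sin λ·ΔX + cos λ·ΔY = −(0.005278)·(-380.9) + (0.999986)·(-458.5) = -456.48 m.
ΔN = −sin φ cos λ·ΔX − sin φ sin λ·ΔY + cos φ·ΔZ = −(0.837395)(0.999986)(-380.9) − (0.837395)(0.005278)(-458.5) + (0.546599)(109.2) = 380.67 m.
Horizontal magnitude = √(ΔE² + ΔN²) = √((-456.48)² + 380.67²) = 594.38 m.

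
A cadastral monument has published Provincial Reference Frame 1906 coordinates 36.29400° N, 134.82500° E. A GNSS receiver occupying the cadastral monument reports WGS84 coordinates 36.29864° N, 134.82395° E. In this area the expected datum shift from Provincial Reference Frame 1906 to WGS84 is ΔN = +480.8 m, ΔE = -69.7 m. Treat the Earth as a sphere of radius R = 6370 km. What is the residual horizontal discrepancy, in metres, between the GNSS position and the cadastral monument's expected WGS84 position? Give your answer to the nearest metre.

43 m

Observed coordinate differences: Δφ = +0.00464°, Δλ = -0.00105°.
Converting to metres (1° lat = 111177 m, cos φ = 0.805990): observed ΔN = 515.9 m, observed ΔE = -94.1 m.
Subtracting the expected shift leaves a residual of 515.9 − (480.8) = 35.1 m north and -94.1 − (-69.7) = -24.4 m east.
Residual distance = √(35.1² + (-24.4)²) = 42.7 m.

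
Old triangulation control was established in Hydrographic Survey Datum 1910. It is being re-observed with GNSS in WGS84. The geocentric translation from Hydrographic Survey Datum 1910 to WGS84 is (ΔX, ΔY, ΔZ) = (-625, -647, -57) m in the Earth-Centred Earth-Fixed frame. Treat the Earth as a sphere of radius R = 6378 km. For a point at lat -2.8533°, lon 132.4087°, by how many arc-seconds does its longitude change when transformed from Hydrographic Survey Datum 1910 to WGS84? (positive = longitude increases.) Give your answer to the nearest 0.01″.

Δλ = 29.07″

sin φ = -0.049779, cos φ = 0.998760, sin λ = 0.738353, cos λ = -0.674415.
East component: ΔE = −sin λ·ΔX + cos λ·ΔY = −(0.738353)(-625) + (-0.674415)(-647) = 897.82 m.
1° of latitude spans πR/180 = 111317 m; at latitude φ, 1° of longitude spans that × cos φ = 111179.1 m, so Δλ = 897.82 / 111179.1 × 3600 = 29.071″.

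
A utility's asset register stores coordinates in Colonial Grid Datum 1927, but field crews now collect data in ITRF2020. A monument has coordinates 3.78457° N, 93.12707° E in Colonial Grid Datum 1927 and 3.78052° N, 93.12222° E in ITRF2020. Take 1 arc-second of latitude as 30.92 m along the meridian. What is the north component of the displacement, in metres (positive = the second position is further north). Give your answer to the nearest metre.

Δφ = 3.78052° − 3.78457° = -0.00405°; Δλ = 93.12222° − 93.12707° = -0.00485°.
1° of latitude = 3600 × 30.92 = 111312 m.
ΔN = Δφ × 111312 = -450.8 m; ΔE = Δλ × 111312 × cos(3.78457°) = -0.00485 × 111312 × 0.997819 = -538.7 m.

ΔN = -451 m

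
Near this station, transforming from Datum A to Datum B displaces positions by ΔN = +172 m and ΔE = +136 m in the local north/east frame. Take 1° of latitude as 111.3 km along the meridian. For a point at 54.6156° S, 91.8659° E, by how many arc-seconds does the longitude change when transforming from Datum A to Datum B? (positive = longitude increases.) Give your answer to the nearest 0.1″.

Δλ = 7.6″

At latitude -54.6156°, cos φ = 0.579059.
1° of longitude at this latitude = 111.3 × cos φ = 64.45 km, so Δλ = 136.0 / 64449.3 = 0.0021102° = 7.597″.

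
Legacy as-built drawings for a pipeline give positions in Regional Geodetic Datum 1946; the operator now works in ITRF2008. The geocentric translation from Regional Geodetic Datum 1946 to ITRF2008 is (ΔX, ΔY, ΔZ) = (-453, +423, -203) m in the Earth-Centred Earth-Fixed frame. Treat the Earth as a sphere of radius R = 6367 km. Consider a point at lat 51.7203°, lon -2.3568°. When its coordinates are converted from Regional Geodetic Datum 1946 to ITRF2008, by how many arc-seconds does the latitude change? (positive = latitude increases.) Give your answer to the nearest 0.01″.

sin φ = 0.784996, cos φ = 0.619501, sin λ = -0.041122, cos λ = 0.999154.
North component: ΔN = −sin φ cos λ·ΔX − sin φ sin λ·ΔY + cos φ·ΔZ = −(0.784996)(0.999154)(-453) − (0.784996)(-0.041122)(423) + (0.619501)(-203) = 243.20 m.
1° of latitude spans πR/180 = 111125 m, so Δφ = 243.20 / 111125 × 3600 = 7.879″.

Δφ = 7.88″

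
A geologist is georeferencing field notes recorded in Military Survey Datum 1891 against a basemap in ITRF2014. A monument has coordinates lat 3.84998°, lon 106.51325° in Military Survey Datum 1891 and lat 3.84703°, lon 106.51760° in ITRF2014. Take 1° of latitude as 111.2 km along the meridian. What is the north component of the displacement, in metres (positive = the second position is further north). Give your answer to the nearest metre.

ΔN = -328 m

Δφ = 3.84703° − 3.84998° = -0.00295°; Δλ = 106.51760° − 106.51325° = +0.00435°.
ΔN = Δφ × 111200 = -328.0 m; ΔE = Δλ × 111200 × cos(3.84998°) = +0.00435 × 111200 × 0.997743 = 482.6 m.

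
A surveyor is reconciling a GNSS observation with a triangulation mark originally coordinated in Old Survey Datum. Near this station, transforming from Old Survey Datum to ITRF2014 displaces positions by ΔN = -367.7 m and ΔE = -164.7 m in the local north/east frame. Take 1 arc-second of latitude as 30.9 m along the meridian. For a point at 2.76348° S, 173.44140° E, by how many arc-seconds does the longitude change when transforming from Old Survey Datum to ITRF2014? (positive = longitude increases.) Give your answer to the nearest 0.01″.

Δλ = -5.34″

At latitude -2.76348°, cos φ = 0.998837.
1″ of longitude at this latitude = 30.90 × cos φ = 30.8641 m, so Δλ = -164.7 / 30.8641 = -5.336″.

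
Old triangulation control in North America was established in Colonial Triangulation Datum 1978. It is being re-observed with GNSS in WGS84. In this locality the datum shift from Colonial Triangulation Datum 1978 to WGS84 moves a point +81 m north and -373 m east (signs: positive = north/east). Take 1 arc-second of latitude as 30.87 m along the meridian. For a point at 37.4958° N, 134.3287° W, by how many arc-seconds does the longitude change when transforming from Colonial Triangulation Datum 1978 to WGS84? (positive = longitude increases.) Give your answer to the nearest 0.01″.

Δλ = -15.23″

At latitude 37.4958°, cos φ = 0.793398.
1″ of longitude at this latitude = 30.87 × cos φ = 24.4922 m, so Δλ = -373.0 / 24.4922 = -15.229″.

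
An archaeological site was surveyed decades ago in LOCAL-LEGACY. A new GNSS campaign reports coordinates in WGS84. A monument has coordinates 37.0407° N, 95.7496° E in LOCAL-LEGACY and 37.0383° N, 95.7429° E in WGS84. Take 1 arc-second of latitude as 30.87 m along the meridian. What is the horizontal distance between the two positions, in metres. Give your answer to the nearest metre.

Δφ = 37.0383° − 37.0407° = -0.0024°; Δλ = 95.7429° − 95.7496° = -0.0067°.
1° of latitude = 3600 × 30.87 = 111132 m.
ΔN = Δφ × 111132 = -266.7 m; ΔE = Δλ × 111132 × cos(37.0407°) = -0.0067 × 111132 × 0.798208 = -594.3 m.
Distance = √(ΔE² + ΔN²) = √((-594.3)² + (-266.7)²) = 651.4 m.

651 m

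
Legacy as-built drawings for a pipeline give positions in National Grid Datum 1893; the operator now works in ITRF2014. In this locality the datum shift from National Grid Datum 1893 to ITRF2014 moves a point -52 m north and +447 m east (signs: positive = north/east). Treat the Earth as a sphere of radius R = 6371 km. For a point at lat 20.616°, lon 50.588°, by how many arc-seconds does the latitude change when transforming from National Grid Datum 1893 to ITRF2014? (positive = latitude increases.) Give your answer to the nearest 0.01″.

On a sphere of radius R, 1 rad of latitude = R, so Δφ = ΔN / R = -52.0 / 6371000 = -8.1620e-06 rad = -1.684″.

Δφ = -1.68″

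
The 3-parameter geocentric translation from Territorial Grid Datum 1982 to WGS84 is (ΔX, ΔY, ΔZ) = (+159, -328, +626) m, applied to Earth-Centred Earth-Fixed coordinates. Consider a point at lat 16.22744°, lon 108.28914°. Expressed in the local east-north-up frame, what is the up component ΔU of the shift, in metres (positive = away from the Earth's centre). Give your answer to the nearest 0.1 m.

At φ = 16.22744°, λ = 108.28914°: sin φ = 0.279451, cos φ = 0.960160, sin λ = 0.949485, cos λ = -0.313812.
ΔU = cos φ cos λ·ΔX + cos φ sin λ·ΔY + sin φ·ΔZ = (0.960160)(-0.313812)(159) + (0.960160)(0.949485)(-328) + (0.279451)(626) = -172.00 m.

ΔU = -172.0 m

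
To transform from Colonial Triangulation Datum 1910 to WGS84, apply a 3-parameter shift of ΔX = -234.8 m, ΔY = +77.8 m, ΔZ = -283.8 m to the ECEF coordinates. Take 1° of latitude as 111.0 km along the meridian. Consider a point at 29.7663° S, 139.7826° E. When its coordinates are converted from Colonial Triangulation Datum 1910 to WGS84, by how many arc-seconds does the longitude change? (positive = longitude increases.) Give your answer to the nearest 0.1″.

Δλ = 3.4″

sin φ = -0.496463, cos φ = 0.868058, sin λ = 0.645690, cos λ = -0.763600.
East component: ΔE = −sin λ·ΔX + cos λ·ΔY = −(0.645690)(-234.8) + (-0.763600)(77.8) = 92.20 m.
1° of latitude spans 111000 m; at latitude φ, 1° of longitude spans that × cos φ = 96354.4 m, so Δλ = 92.20 / 96354.4 × 3600 = 3.445″.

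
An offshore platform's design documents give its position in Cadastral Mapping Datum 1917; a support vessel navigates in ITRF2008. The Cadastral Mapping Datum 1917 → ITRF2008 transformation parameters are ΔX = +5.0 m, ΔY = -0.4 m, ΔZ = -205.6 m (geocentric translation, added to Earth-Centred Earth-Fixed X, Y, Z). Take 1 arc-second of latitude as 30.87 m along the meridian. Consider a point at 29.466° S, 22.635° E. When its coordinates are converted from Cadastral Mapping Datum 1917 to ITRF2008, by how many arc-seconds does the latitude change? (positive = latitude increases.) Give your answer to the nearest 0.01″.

sin φ = -0.491907, cos φ = 0.870648, sin λ = 0.384859, cos λ = 0.922975.
North component: ΔN = −sin φ cos λ·ΔX − sin φ sin λ·ΔY + cos φ·ΔZ = −(-0.491907)(0.922975)(5.0) − (-0.491907)(0.384859)(-0.4) + (0.870648)(-205.6) = -176.81 m.
1° of latitude spans 3600 × 30.87 = 111132 m, so Δφ = -176.81 / 111132 × 3600 = -5.728″.

Δφ = -5.73″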